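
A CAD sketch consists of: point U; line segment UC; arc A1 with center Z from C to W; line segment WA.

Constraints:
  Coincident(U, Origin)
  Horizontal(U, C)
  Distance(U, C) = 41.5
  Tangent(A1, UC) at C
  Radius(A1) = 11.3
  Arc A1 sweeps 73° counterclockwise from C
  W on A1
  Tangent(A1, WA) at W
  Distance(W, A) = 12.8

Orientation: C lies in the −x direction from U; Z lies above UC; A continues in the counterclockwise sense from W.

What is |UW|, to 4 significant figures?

31.72

U is at the origin; UC is horizontal with |UC| = 41.5 and C on the −x side, so C = (-41.50, 0.000). A1 meets UC tangentially, so ZC is at right angles to UC, so Z = C + (0, 11.3) = (-41.50, 11.30). On A1, C sits at bearing -90° from Z; a 73° counterclockwise sweep puts W at bearing -17°, so W = Z + 11.3·(cos -17°, sin -17°) = (-30.69, 7.996). Then |UW| = |W − U| = 31.72.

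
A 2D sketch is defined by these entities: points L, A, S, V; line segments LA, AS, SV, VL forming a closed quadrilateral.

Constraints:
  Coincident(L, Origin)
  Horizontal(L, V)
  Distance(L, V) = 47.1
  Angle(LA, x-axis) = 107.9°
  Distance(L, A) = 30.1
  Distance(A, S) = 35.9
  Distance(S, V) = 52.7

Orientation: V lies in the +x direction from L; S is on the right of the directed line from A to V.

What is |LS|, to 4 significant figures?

8.695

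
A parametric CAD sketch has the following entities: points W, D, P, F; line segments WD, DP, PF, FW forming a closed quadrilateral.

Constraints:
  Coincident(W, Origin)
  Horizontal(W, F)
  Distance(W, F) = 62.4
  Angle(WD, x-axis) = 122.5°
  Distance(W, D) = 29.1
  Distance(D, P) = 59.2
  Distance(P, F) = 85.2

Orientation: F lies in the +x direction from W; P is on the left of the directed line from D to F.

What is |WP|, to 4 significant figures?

75.26

W is at the origin; WF is horizontal with |WF| = 62.4 and F in +x, so F = (62.4, 0). WD runs at 122.5° with |WD| = 29.1, so D = (-15.64, 24.54). P is determined by |DP| = 59.2 and |PF| = 85.2 together: it lies at the intersection of circle(D, 59.2) and circle(F, 85.2). With |DF| = 81.80, the foot of the radical line on DF is 17.95 from D and the perpendicular offset is √(59.2² − 17.95²) = 56.41. Taking the left-of-DF solution: P = (18.42, 72.97).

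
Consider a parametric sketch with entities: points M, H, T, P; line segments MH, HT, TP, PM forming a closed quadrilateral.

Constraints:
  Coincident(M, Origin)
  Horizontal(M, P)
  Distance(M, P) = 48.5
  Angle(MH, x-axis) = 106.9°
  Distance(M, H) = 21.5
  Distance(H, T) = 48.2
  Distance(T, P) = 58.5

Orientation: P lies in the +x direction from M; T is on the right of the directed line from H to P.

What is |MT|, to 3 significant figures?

27.7

Checks: |HT| = 48.20 ✓; |TP| = 58.50 ✓.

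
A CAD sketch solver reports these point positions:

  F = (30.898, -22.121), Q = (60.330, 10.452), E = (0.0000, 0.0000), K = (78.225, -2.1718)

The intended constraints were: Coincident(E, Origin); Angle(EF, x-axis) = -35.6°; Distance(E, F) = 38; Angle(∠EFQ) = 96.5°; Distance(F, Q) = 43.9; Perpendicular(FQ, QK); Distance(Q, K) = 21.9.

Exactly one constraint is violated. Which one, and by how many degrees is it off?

Perpendicular(FQ, QK) — off by 6.90°.

E = (0.00, 0.00) ✓; EF at -35.60° ✓; |EF| = 38.00 ✓; ∠EFQ = 96.50° ✓; |FQ| = 43.90 ✓; ∠(FQ, QK) = 83.10° ✗; |QK| = 21.90 ✓.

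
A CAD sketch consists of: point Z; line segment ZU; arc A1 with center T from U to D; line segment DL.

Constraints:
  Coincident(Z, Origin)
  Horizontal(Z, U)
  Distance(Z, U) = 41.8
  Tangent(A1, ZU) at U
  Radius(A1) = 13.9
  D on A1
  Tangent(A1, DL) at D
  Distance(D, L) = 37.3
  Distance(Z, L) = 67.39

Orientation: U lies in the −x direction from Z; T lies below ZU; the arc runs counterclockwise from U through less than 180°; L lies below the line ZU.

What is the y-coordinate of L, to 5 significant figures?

-53.691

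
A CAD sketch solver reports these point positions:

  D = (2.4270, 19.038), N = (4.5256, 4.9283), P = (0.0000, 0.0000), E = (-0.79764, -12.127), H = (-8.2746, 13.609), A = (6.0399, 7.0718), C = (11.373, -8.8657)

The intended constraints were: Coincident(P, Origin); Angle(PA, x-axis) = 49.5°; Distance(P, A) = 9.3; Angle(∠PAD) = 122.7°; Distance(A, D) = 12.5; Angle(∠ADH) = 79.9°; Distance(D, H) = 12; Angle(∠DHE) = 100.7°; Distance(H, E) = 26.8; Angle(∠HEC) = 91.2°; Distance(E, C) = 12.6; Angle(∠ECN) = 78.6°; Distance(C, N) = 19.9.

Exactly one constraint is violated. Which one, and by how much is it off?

Distance(C, N) = 19.9 — off by 4.50.

P = (0.00, 0.00) ✓; PA at 49.50° ✓; |PA| = 9.300 ✓; ∠PAD = 122.7° ✓; |AD| = 12.50 ✓; ∠ADH = 79.90° ✓; |DH| = 12.00 ✓; ∠DHE = 100.7° ✓; |HE| = 26.80 ✓; ∠HEC = 91.20° ✓; |EC| = 12.60 ✓; ∠ECN = 78.60° ✓; |CN| = 15.40 ✗.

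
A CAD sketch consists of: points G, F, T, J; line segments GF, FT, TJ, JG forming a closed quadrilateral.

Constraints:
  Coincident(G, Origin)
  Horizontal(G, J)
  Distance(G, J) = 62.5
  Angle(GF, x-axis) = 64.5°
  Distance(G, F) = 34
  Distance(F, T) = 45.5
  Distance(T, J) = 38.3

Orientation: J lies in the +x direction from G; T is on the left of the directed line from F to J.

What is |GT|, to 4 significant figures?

70.71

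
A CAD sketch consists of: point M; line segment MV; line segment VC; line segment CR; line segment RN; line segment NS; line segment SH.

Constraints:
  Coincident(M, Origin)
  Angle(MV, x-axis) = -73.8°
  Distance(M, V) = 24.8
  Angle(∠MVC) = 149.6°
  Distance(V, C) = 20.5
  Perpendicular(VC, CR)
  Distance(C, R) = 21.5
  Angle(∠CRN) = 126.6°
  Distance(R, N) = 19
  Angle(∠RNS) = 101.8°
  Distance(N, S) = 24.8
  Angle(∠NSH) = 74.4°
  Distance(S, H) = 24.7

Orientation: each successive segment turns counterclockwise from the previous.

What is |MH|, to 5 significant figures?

30.398

M is at the origin; MV runs at -73.8° with length 24.8, so V = (6.9190, -23.815). ∠MVC = 149.6° gives VC at -43.400° from the x-axis; with |VC| = 20.5, C = (21.814, -37.901). VC ⟂ CR, so CR runs at 46.600°; with |CR| = 21.5, R = (36.586, -22.279). ∠CRN = 126.6° gives RN at 100.00° from the x-axis; with |RN| = 19.0, N = (33.287, -3.5679). ∠RNS = 101.8° gives NS at 178.20° from the x-axis; with |NS| = 24.8, S = (8.4991, -2.7889). ∠NSH = 74.4° gives SH at -76.200° from the x-axis; with |SH| = 24.7, H = (14.391, -26.776). Then |MH| = |H − M| = 30.398.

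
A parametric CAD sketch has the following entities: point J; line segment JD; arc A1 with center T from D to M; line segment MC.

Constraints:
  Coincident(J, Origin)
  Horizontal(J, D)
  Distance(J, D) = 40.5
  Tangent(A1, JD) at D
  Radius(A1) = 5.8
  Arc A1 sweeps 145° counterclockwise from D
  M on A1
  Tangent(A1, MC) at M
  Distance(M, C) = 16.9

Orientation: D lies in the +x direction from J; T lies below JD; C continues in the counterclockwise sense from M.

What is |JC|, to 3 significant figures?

54.9

J is at the origin; JD is horizontal with |JD| = 40.5 and D on the +x side, so D = (40.5, 0.00). The tangent condition forces TD to be normal to JD, so T = D + (0, -5.8) = (40.5, -5.80). On A1, D sits at bearing 90° from T; a 145° counterclockwise sweep puts M at bearing 235°, so M = T + 5.8·(cos 235°, sin 235°) = (37.2, -10.6). Tangency of A1 to MC means the radius TM is perpendicular to MC, so MC runs along (−sin 235°, cos 235°); with |MC| = 16.9, C = (51.0, -20.2). Then |JC| = |C − J| = 54.9.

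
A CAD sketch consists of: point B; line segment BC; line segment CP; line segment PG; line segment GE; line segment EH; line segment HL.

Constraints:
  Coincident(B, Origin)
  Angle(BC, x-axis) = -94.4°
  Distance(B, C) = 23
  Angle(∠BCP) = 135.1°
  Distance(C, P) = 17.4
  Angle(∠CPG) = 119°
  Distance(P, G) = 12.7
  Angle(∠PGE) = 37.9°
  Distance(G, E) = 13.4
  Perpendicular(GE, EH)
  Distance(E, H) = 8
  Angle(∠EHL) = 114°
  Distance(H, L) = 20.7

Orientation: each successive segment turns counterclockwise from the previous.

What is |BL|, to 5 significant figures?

54.445

B is at the origin; BC runs at -94.4° with length 23.0, so C = (-1.7645, -22.932). ∠BCP = 135.1° gives CP at -49.500° from the x-axis; with |CP| = 17.4, P = (9.5359, -36.163). ∠CPG = 119.0° gives PG at 11.500° from the x-axis; with |PG| = 12.7, G = (21.981, -33.631). ∠PGE = 37.9° gives GE at 153.60° from the x-axis; with |GE| = 13.4, E = (9.9784, -27.673). GE is perpendicular to EH, so EH runs at -116.40°; with |EH| = 8.0, H = (6.4213, -34.839). ∠EHL = 114.0° gives HL at -50.400° from the x-axis; with |HL| = 20.7, L = (19.616, -50.789). Then |BL| = |L − B| = 54.445.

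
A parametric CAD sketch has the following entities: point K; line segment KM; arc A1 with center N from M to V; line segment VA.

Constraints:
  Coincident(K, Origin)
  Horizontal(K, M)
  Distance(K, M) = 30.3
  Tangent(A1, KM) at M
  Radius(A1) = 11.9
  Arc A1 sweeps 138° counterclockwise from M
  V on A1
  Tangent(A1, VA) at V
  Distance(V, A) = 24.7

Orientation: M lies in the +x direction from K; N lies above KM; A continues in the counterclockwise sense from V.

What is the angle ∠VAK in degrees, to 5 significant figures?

76.107°

K is at the origin; KM is horizontal with |KM| = 30.3 and M on the +x side, so M = (30.300, 0.0000). Since A1 is tangent to KM there, NM ⟂ KM, so N = M + (0, 11.9) = (30.300, 11.900). On A1, M sits at bearing -90° from N; a 138° counterclockwise sweep puts V at bearing 48°, so V = N + 11.9·(cos 48°, sin 48°) = (38.263, 20.743). Tangency of A1 to VA means the radius NV is perpendicular to VA, so VA runs along (−sin 48°, cos 48°); with |VA| = 24.7, A = (19.907, 37.271). Then cos ∠VAK = AV·AK / (|AV||AK|), giving 76.107°.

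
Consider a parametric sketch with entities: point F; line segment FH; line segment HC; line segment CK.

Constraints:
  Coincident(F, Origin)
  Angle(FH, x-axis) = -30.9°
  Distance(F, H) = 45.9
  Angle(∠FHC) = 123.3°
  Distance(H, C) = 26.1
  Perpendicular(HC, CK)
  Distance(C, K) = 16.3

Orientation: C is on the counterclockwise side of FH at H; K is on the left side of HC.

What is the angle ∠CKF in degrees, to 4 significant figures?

113.3°

F is at the origin; FH runs at -30.9° with length 45.9, so H = 45.9·(cos -30.9°, sin -30.9°) = (39.39, -23.57). ∠FHC = 123.3°, so HC runs at -30.9° + (180° − 123.3°) = 25.80° from the x-axis; with |HC| = 26.1, C = H + 26.1·(cos 25.80°, sin 25.80°) = (62.88, -12.21). HC ⟂ CK; with |CK| = 16.3 on the left of HC, K = C + 16.3·(-0.4352, 0.9003) = (55.79, 2.463). Then cos ∠CKF = KC·KF / (|KC||KF|), giving 113.3°.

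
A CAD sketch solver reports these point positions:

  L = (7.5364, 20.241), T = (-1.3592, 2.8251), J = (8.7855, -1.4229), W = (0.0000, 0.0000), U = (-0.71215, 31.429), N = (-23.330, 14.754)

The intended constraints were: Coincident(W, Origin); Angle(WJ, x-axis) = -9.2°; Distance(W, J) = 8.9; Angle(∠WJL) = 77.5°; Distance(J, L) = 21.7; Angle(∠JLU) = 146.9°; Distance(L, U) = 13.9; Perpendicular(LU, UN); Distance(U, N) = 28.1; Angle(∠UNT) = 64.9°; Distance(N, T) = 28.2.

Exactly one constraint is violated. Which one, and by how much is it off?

Distance(N, T) = 28.2 — off by 3.20.

W = (0.00, 0.00) ✓; WJ at -9.200° ✓; |WJ| = 8.900 ✓; ∠WJL = 77.50° ✓; |JL| = 21.70 ✓; ∠JLU = 146.9° ✓; |LU| = 13.90 ✓; ∠(LU, UN) = 90.00° ✓; |UN| = 28.10 ✓; ∠UNT = 64.90° ✓; |NT| = 25.00 ✗.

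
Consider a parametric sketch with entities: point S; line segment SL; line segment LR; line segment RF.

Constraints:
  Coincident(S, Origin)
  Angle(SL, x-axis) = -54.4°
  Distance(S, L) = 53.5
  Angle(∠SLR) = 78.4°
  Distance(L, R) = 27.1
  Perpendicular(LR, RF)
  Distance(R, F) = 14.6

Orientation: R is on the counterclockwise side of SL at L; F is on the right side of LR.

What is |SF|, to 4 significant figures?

68.97

∠SLR = 78.4°, so LR runs at -54.4° + (180° − 78.4°) = 47.20° from the x-axis; with |LR| = 27.1, R = L + 27.1·(cos 47.20°, sin 47.20°) = (49.56, -23.62). The perpendicularity gives RF at right angles to LR; with |RF| = 14.6 on the right of LR, F = R + 14.6·(0.7337, -0.6794) = (60.27, -33.54). Then |SF| = |F − S| = 68.97.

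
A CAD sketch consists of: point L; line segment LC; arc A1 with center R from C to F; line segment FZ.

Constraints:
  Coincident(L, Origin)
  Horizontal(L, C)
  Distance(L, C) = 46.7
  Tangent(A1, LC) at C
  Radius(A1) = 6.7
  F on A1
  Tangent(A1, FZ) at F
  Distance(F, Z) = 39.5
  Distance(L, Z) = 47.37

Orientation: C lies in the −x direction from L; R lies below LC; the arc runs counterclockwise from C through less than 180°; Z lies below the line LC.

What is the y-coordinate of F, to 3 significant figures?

-11.2

Checks: |RF| = 6.700 ✓; ∠(RF, FZ) = 90.00° ✓; |FZ| = 39.50 ✓; |LZ| = 47.37 ✓.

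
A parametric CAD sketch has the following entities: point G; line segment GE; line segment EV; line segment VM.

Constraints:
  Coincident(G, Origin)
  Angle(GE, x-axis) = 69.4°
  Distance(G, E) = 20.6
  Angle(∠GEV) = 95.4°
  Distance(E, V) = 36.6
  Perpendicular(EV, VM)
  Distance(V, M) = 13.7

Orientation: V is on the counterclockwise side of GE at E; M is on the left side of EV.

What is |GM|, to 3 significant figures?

39.1

G is at the origin; GE runs at 69.4° with length 20.6, so E = 20.6·(cos 69.4°, sin 69.4°) = (7.25, 19.3). ∠GEV = 95.4°, so EV runs at 69.4° + (180° − 95.4°) = 154° from the x-axis; with |EV| = 36.6, V = E + 36.6·(cos 154°, sin 154°) = (-25.6, 35.3). EV is perpendicular to VM; with |VM| = 13.7 on the left of EV, M = V + 13.7·(-0.438, -0.899) = (-31.7, 23.0). Then |GM| = |M − G| = 39.1.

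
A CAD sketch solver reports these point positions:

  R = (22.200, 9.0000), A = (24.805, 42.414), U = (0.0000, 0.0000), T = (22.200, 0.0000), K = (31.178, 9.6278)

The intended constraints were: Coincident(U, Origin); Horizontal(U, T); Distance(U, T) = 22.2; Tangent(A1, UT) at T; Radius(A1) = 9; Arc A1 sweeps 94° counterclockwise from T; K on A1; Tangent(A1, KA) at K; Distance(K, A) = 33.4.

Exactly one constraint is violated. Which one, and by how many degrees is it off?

Tangent(A1, KA) at K — off by 7.00°.

U = (0.00, 0.00) ✓; U.y = 0.00, T.y = 0.00 ✓; |UT| = 22.20 ✓; ∠(RT, TU) = 90.00° ✓; |RT| = 9.000 ✓; bearing(R→K) − bearing(R→T) = 94.00° ✓; |RK| = 9.000 ✓; ∠(RK, KA) = 83.00° ✗; |KA| = 33.40 ✓.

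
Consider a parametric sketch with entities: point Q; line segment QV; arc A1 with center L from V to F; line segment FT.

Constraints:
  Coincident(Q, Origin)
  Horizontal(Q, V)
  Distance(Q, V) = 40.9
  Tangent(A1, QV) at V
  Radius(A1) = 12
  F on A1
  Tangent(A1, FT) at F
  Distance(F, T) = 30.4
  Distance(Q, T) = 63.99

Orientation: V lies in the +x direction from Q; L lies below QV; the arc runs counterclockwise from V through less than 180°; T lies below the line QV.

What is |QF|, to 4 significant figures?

35.59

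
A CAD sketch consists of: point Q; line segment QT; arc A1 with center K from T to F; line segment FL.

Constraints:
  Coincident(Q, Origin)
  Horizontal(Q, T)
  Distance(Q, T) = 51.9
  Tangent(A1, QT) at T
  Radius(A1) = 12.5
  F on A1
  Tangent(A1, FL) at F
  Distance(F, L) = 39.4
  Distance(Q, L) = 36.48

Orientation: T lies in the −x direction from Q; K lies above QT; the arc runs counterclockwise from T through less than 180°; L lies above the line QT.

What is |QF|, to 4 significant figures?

42.93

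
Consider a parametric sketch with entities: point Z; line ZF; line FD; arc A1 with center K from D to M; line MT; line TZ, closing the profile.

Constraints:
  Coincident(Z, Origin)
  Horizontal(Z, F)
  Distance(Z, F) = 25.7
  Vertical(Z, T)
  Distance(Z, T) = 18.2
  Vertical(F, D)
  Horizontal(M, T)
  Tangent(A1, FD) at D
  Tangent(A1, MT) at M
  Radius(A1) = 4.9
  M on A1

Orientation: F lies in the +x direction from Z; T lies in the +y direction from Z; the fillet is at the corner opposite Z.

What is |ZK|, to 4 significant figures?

24.69

Z is at the origin; ZF is horizontal with |ZF| = 25.7 and F on the +x side, so F = (25.70, 0.000). ZT is vertical with |ZT| = 18.2 and T on the +y side, so T = (0.000, 18.20). The virtual corner opposite Z is at (25.70, 18.20). Since A1 is tangent to FD there, KD ⟂ FD and A1 meets MT tangentially, so KM is at right angles to MT, with radius 4.9, so the center K sits 4.9 in from both sides at K = (20.80, 13.30). Then |ZK| = |K − Z| = 24.69.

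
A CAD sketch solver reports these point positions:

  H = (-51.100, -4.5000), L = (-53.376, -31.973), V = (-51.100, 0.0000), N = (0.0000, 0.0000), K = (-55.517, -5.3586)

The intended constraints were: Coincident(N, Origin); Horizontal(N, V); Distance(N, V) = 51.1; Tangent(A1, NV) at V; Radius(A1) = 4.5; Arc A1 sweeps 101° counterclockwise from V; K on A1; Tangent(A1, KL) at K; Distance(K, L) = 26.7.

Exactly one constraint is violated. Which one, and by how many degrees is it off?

Tangent(A1, KL) at K — off by 6.40°.

N = (0.00, 0.00) ✓; N.y = 0.00, V.y = 0.00 ✓; |NV| = 51.10 ✓; ∠(HV, VN) = 90.00° ✓; |HV| = 4.500 ✓; bearing(H→K) − bearing(H→V) = 101.0° ✓; |HK| = 4.500 ✓; ∠(HK, KL) = 96.40° ✗; |KL| = 26.70 ✓.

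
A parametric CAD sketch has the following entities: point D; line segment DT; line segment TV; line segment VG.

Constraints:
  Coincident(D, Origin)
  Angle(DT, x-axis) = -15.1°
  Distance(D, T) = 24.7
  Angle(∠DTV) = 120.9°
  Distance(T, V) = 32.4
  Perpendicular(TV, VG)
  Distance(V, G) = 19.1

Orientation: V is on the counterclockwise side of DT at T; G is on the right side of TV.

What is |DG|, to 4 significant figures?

60.47

∠DTV = 120.9°, so TV runs at -15.1° + (180° − 120.9°) = 44.00° from the x-axis; with |TV| = 32.4, V = T + 32.4·(cos 44.00°, sin 44.00°) = (47.15, 16.07). The perpendicularity gives VG at right angles to TV; with |VG| = 19.1 on the right of TV, G = V + 19.1·(0.6947, -0.7193) = (60.42, 2.333). Then |DG| = |G − D| = 60.47.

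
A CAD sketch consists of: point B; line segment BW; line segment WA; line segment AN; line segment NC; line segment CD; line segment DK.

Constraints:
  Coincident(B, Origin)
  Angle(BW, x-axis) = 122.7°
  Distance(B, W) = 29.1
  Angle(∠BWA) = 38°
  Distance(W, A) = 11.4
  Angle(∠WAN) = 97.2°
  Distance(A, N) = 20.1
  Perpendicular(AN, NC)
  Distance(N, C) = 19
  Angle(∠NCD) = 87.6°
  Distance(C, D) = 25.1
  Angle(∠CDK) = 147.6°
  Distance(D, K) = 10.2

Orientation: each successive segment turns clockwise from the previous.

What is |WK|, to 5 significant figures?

11.953

∠NCD = 87.6° gives CD at 75.500° from the x-axis; with |CD| = 25.1, D = (-21.468, 29.350). ∠CDK = 147.6° gives DK at 43.100° from the x-axis; with |DK| = 10.2, K = (-14.021, 36.319). Then |WK| = |K − W| = 11.953.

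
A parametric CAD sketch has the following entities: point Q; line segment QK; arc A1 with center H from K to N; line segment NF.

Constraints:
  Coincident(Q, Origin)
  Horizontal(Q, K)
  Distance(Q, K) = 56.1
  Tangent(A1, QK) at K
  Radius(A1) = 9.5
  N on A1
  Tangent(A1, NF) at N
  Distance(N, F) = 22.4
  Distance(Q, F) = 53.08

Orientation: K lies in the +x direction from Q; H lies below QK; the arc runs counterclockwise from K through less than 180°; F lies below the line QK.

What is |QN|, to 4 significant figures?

47.40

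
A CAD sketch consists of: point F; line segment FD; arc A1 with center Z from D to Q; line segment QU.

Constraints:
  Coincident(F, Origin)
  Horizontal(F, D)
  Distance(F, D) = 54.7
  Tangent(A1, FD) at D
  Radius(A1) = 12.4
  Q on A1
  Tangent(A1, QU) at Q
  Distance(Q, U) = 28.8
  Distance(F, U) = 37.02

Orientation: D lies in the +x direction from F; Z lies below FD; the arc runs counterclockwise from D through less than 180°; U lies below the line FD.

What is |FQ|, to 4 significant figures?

45.56

Checks: |ZQ| = 12.40 ✓; ∠(ZQ, QU) = 90.00° ✓; |QU| = 28.80 ✓; |FU| = 37.02 ✓.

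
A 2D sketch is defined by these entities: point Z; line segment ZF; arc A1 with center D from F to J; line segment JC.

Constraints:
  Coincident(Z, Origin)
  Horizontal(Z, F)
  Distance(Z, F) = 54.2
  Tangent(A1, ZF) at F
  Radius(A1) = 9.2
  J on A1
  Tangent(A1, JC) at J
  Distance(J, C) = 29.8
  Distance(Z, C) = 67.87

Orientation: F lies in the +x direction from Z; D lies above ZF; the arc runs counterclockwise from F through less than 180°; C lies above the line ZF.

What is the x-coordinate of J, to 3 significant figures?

63.0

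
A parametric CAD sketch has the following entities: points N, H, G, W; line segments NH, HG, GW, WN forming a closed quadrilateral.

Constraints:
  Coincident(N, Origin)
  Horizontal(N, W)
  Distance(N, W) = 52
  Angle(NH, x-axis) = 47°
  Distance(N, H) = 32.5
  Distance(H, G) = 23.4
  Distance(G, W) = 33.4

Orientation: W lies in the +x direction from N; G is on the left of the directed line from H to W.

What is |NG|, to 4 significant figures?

54.58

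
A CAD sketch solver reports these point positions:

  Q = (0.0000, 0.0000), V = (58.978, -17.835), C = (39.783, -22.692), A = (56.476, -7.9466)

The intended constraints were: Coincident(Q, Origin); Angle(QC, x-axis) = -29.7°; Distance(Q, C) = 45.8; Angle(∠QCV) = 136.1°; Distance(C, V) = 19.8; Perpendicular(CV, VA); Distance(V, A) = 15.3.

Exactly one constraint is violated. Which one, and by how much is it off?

Distance(V, A) = 15.3 — off by 5.10.

Q = (0.00, 0.00) ✓; QC at -29.70° ✓; |QC| = 45.80 ✓; ∠QCV = 136.1° ✓; |CV| = 19.80 ✓; ∠(CV, VA) = 90.00° ✓; |VA| = 10.20 ✗.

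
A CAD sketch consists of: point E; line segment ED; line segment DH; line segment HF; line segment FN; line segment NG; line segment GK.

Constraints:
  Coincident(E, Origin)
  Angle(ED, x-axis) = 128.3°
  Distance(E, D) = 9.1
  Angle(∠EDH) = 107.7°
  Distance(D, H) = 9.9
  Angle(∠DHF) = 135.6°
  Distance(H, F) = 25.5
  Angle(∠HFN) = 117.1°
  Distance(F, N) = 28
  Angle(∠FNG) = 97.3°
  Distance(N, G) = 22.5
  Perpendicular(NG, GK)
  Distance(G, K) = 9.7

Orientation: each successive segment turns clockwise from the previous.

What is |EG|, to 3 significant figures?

32.0

E is at the origin; ED runs at 128.3° with length 9.1, so D = (-5.64, 7.14). ∠EDH = 107.7° gives DH at 56.0° from the x-axis; with |DH| = 9.9, H = (-0.104, 15.3). ∠DHF = 135.6° gives HF at 11.6° from the x-axis; with |HF| = 25.5, F = (24.9, 20.5). ∠HFN = 117.1° gives FN at -51.3° from the x-axis; with |FN| = 28.0, N = (42.4, -1.38). ∠FNG = 97.3° gives NG at -134° from the x-axis; with |NG| = 22.5, G = (26.8, -17.6). Then |EG| = |G − E| = 32.0.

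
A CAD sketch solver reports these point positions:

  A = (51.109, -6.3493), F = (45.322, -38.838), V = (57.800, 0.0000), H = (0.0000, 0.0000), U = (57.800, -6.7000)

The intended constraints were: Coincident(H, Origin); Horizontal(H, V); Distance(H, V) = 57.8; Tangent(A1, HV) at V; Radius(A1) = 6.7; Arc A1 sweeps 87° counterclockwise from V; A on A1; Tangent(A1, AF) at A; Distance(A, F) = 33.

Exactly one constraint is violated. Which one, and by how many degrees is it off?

Tangent(A1, AF) at A — off by 7.10°.

H = (0.00, 0.00) ✓; H.y = 0.00, V.y = 0.00 ✓; |HV| = 57.80 ✓; ∠(UV, VH) = 90.00° ✓; |UV| = 6.700 ✓; bearing(U→A) − bearing(U→V) = 87.00° ✓; |UA| = 6.700 ✓; ∠(UA, AF) = 97.10° ✗; |AF| = 33.00 ✓.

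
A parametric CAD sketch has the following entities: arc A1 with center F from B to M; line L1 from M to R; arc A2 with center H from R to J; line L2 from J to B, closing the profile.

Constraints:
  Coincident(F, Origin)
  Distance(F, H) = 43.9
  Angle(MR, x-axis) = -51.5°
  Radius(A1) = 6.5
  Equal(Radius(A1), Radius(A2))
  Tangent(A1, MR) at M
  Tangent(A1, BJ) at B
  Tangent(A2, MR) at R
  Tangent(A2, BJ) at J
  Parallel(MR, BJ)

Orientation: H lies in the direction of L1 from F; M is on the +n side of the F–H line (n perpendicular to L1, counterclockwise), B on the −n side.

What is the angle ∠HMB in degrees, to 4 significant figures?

81.58°

The slot axis is L1's direction at -51.5°, so u = (cos -51.5°, sin -51.5°) = (0.6225, -0.7826) and n = (−sin -51.5°, cos -51.5°) = (0.7826, 0.6225). F is at the origin and H lies 43.9 along u from F, so H = 43.9·u = (27.33, -34.36). Tangency of A1 to both parallel lines with radius 6.5 puts M and B at F ± 6.5·n: M = (5.087, 4.046), B = (-5.087, -4.046). Then cos ∠HMB = MH·MB / (|MH||MB|), giving 81.58°.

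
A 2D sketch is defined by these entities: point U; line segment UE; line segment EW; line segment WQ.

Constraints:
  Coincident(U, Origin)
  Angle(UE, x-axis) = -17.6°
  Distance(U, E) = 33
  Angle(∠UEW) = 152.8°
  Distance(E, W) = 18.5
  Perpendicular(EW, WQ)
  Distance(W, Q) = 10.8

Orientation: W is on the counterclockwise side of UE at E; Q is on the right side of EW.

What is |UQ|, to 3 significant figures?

54.4

U is at the origin; UE runs at -17.6° with length 33.0, so E = 33.0·(cos -17.6°, sin -17.6°) = (31.5, -9.98). ∠UEW = 152.8°, so EW runs at -17.6° + (180° − 152.8°) = 9.60° from the x-axis; with |EW| = 18.5, W = E + 18.5·(cos 9.60°, sin 9.60°) = (49.7, -6.89). EW is perpendicular to WQ; with |WQ| = 10.8 on the right of EW, Q = W + 10.8·(0.167, -0.986) = (51.5, -17.5). Then |UQ| = |Q − U| = 54.4.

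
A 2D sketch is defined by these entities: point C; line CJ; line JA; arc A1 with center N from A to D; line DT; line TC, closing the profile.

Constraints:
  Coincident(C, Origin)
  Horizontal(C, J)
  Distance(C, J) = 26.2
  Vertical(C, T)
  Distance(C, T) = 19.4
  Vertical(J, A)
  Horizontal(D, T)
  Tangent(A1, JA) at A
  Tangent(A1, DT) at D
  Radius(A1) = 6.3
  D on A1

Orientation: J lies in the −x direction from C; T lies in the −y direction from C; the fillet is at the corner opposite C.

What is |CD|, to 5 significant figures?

27.792

C is at the origin; CJ is horizontal with |CJ| = 26.2 and J on the −x side, so J = (-26.200, 0.0000). C and T share the same x with |CT| = 19.4 and T on the −y side, so T = (0.0000, -19.400). The virtual corner opposite C is at (-26.200, -19.400). A1 meets JA tangentially, so NA is at right angles to JA and A1 meets DT tangentially, so ND is at right angles to DT, with radius 6.3, so the center N sits 6.3 in from both sides at N = (-19.900, -13.100). That places the tangent points at A = (-26.200, -13.100) on JA and D = (-19.900, -19.400) on DT. Then |CD| = |D − C| = 27.792.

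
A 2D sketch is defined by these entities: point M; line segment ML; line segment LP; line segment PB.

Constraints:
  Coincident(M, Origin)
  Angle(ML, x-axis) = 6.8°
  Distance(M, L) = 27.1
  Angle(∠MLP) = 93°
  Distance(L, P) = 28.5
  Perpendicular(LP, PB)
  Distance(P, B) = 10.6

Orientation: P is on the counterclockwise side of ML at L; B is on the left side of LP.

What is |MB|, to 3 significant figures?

34.1

M is at the origin; ML runs at 6.8° with length 27.1, so L = 27.1·(cos 6.8°, sin 6.8°) = (26.9, 3.21). ∠MLP = 93.0°, so LP runs at 6.8° + (180° − 93.0°) = 93.8° from the x-axis; with |LP| = 28.5, P = L + 28.5·(cos 93.8°, sin 93.8°) = (25.0, 31.6). LP ⟂ PB; with |PB| = 10.6 on the left of LP, B = P + 10.6·(-0.998, -0.0663) = (14.4, 30.9). Then |MB| = |B − M| = 34.1.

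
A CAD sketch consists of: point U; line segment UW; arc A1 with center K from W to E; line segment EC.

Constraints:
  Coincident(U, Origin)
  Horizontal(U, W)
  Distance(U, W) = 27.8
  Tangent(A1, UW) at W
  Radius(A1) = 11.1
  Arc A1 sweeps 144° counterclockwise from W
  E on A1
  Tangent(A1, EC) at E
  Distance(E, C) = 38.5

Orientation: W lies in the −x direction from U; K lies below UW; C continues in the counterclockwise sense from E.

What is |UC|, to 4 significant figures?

42.83

On A1, W sits at bearing 90° from K; a 144° counterclockwise sweep puts E at bearing 234°, so E = K + 11.1·(cos 234°, sin 234°) = (-34.32, -20.08). Since A1 is tangent to EC there, KE ⟂ EC, so EC runs along (−sin 234°, cos 234°); with |EC| = 38.5, C = (-3.177, -42.71). Then |UC| = |C − U| = 42.83.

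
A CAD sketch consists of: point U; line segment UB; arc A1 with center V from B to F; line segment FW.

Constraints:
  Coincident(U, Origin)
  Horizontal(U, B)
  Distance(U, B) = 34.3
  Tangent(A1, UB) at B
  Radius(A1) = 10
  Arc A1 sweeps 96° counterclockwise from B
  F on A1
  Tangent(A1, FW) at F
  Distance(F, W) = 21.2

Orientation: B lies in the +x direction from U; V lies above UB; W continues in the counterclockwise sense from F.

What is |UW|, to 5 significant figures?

52.903

U is at the origin; UB is horizontal with |UB| = 34.3 and B on the +x side, so B = (34.300, 0.0000). The tangent condition forces VB to be normal to UB, so V = B + (0, 10) = (34.300, 10.000). On A1, B sits at bearing -90° from V; a 96° counterclockwise sweep puts F at bearing 6°, so F = V + 10.0·(cos 6°, sin 6°) = (44.245, 11.045). Tangency of A1 to FW means the radius VF is perpendicular to FW, so FW runs along (−sin 6°, cos 6°); with |FW| = 21.2, W = (42.029, 32.129). Then |UW| = |W − U| = 52.903.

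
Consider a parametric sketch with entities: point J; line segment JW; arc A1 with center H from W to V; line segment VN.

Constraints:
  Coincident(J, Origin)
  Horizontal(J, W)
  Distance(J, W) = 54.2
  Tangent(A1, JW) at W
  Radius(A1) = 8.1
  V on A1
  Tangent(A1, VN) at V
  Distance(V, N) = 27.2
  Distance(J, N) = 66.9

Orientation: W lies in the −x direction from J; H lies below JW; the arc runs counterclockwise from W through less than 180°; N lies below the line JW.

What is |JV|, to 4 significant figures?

62.88

Checks: |HV| = 8.100 ✓; ∠(HV, VN) = 90.00° ✓; |VN| = 27.20 ✓; |JN| = 66.90 ✓.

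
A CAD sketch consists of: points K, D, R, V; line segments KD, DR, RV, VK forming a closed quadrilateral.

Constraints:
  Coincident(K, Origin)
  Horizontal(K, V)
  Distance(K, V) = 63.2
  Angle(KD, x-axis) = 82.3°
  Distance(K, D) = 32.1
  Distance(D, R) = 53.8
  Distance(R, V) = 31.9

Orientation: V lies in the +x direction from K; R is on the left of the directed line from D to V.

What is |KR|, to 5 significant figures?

66.085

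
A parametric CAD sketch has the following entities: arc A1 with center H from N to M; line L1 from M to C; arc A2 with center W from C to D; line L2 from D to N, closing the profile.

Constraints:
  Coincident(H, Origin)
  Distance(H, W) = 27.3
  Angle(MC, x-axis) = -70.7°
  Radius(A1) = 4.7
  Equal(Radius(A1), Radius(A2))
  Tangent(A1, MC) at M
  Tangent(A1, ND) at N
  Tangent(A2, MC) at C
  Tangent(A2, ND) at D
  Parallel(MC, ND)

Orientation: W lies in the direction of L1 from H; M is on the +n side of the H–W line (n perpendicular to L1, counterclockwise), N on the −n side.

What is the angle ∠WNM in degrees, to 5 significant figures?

80.232°

The slot axis is L1's direction at -70.7°, so u = (cos -70.7°, sin -70.7°) = (0.33051, -0.94380) and n = (−sin -70.7°, cos -70.7°) = (0.94380, 0.33051). H is at the origin and W lies 27.3 along u from H, so W = 27.3·u = (9.0230, -25.766). Tangency of A1 to both parallel lines with radius 4.7 puts M and N at H ± 4.7·n: M = (4.4359, 1.5534), N = (-4.4359, -1.5534). Then cos ∠WNM = NW·NM / (|NW||NM|), giving 80.232°.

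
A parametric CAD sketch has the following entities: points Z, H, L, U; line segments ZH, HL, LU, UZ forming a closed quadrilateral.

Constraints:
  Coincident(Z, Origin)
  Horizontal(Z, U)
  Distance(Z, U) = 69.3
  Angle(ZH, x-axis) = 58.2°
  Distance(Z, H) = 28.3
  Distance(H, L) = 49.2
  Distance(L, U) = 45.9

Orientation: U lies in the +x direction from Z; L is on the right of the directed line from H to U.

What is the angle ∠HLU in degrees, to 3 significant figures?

77.3°

Z is at the origin; ZU is horizontal with |ZU| = 69.3 and U in +x, so U = (69.3, 0). ZH runs at 58.2° with |ZH| = 28.3, so H = (14.9, 24.1). L is determined by |HL| = 49.2 and |LU| = 45.9 together: it lies at the intersection of circle(H, 49.2) and circle(U, 45.9). With |HU| = 59.5, the foot of the radical line on HU is 32.4 from H and the perpendicular offset is √(49.2² − 32.4²) = 37.0. Taking the right-of-HU solution: L = (29.5, -22.9).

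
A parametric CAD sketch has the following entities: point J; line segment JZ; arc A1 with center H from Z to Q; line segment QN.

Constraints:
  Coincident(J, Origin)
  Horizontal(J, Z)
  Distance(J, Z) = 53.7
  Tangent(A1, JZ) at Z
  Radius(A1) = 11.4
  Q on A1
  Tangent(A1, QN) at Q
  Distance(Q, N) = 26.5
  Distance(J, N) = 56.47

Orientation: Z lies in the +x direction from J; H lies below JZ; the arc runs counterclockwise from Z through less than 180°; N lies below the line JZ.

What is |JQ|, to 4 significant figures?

43.77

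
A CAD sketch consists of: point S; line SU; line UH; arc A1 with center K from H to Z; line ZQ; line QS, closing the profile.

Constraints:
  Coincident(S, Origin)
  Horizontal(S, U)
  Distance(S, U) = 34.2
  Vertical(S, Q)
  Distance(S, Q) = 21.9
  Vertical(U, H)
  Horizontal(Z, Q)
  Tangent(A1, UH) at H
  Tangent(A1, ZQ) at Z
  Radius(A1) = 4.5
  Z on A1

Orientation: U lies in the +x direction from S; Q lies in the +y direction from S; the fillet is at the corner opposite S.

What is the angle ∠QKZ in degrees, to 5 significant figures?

81.384°

S is at the origin; SU is horizontal with |SU| = 34.2 and U on the +x side, so U = (34.200, 0.0000). SQ is vertical with |SQ| = 21.9 and Q on the +y side, so Q = (0.0000, 21.900). The virtual corner opposite S is at (34.200, 21.900). Tangency of A1 to UH means the radius KH is perpendicular to UH and A1 meets ZQ tangentially, so KZ is at right angles to ZQ, with radius 4.5, so the center K sits 4.5 in from both sides at K = (29.700, 17.400). That places the tangent points at H = (34.200, 17.400) on UH and Z = (29.700, 21.900) on ZQ. Then cos ∠QKZ = KQ·KZ / (|KQ||KZ|), giving 81.384°.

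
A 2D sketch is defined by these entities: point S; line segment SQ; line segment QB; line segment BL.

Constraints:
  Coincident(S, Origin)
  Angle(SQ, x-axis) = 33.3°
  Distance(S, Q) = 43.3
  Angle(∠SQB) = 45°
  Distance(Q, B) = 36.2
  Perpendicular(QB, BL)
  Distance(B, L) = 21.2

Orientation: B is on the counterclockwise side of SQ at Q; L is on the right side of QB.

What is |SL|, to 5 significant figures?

52.118

∠SQB = 45.0°, so QB runs at 33.3° + (180° − 45.0°) = 168.30° from the x-axis; with |QB| = 36.2, B = Q + 36.2·(cos 168.30°, sin 168.30°) = (0.74259, 31.114). QB is perpendicular to BL; with |BL| = 21.2 on the right of QB, L = B + 21.2·(0.20279, 0.97922) = (5.0417, 51.873). Then |SL| = |L − S| = 52.118.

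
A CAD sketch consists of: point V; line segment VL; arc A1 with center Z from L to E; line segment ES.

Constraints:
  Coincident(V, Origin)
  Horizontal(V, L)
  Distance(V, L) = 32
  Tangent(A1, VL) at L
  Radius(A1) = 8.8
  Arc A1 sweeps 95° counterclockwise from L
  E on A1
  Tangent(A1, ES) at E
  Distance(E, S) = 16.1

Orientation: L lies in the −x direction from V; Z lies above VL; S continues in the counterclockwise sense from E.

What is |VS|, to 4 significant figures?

35.53

V is at the origin; VL is horizontal with |VL| = 32.0 and L on the −x side, so L = (-32.00, 0.000). Tangency of A1 to VL means the radius ZL is perpendicular to VL, so Z = L + (0, 8.8) = (-32.00, 8.800). On A1, L sits at bearing -90° from Z; a 95° counterclockwise sweep puts E at bearing 5°, so E = Z + 8.8·(cos 5°, sin 5°) = (-23.23, 9.567). A1 meets ES tangentially, so ZE is at right angles to ES, so ES runs along (−sin 5°, cos 5°); with |ES| = 16.1, S = (-24.64, 25.61). Then |VS| = |S − V| = 35.53.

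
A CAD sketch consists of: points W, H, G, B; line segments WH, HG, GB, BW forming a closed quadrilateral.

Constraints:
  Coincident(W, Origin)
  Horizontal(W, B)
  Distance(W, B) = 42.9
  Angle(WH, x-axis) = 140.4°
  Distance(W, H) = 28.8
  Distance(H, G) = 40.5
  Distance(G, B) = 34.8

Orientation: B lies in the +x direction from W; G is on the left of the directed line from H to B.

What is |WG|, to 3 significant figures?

30.1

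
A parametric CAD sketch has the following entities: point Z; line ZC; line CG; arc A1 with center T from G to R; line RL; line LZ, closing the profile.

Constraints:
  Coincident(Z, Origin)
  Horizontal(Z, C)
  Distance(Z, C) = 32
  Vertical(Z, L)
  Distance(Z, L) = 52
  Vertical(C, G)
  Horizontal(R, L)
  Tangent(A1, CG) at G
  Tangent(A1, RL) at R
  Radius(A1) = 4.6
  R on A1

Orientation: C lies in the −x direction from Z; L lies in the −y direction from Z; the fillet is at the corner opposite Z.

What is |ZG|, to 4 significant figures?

57.19

Z is at the origin; ZC is horizontal with |ZC| = 32.0 and C on the −x side, so C = (-32.00, 0.000). ZL is vertical with |ZL| = 52.0 and L on the −y side, so L = (0.000, -52.00). The virtual corner opposite Z is at (-32.00, -52.00). A1 meets CG tangentially, so TG is at right angles to CG and since A1 is tangent to RL there, TR ⟂ RL, with radius 4.6, so the center T sits 4.6 in from both sides at T = (-27.40, -47.40). That places the tangent points at G = (-32.00, -47.40) on CG and R = (-27.40, -52.00) on RL. Then |ZG| = |G − Z| = 57.19.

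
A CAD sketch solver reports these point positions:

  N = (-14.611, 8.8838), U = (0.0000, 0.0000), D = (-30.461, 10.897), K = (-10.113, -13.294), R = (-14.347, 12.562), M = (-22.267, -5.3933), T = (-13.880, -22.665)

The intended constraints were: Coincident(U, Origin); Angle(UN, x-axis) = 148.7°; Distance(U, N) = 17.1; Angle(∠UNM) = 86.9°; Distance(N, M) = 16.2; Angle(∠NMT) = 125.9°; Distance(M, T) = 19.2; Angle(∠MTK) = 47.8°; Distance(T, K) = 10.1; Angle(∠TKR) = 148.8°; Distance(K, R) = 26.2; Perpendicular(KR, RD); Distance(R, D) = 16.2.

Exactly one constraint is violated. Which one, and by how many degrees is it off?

Perpendicular(KR, RD) — off by 3.40°.

U = (0.00, 0.00) ✓; UN at 148.7° ✓; |UN| = 17.10 ✓; ∠UNM = 86.90° ✓; |NM| = 16.20 ✓; ∠NMT = 125.9° ✓; |MT| = 19.20 ✓; ∠MTK = 47.80° ✓; |TK| = 10.10 ✓; ∠TKR = 148.8° ✓; |KR| = 26.20 ✓; ∠(KR, RD) = 86.60° ✗; |RD| = 16.20 ✓.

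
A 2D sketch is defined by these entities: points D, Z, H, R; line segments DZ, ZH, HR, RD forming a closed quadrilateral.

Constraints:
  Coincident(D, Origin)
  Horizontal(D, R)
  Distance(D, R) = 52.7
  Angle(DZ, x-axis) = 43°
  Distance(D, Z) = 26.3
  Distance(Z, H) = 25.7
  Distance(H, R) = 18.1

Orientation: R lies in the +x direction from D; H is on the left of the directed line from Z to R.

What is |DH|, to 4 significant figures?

47.76

Checks: D.y = 0.00, R.y = 0.00 ✓; |ZH| = 25.70 ✓; |HR| = 18.10 ✓.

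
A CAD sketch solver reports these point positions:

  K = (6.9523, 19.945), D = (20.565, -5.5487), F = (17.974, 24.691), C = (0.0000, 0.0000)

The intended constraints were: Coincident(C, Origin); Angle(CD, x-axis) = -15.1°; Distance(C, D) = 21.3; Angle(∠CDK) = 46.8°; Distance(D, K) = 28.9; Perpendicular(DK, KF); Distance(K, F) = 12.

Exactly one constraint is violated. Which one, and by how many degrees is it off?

Perpendicular(DK, KF) — off by 4.80°.

C = (0.00, 0.00) ✓; CD at -15.10° ✓; |CD| = 21.30 ✓; ∠CDK = 46.80° ✓; |DK| = 28.90 ✓; ∠(DK, KF) = 94.80° ✗; |KF| = 12.00 ✓.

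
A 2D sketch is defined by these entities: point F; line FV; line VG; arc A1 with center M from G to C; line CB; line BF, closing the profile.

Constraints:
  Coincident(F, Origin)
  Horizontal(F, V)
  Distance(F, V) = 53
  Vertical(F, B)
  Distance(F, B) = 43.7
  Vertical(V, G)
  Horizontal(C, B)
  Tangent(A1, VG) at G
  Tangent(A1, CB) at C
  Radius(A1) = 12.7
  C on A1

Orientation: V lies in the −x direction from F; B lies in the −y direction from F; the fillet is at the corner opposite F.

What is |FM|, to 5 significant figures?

50.844

F is at the origin; FV is horizontal with |FV| = 53.0 and V on the −x side, so V = (-53.000, 0.0000). FB is vertical with |FB| = 43.7 and B on the −y side, so B = (0.0000, -43.700). The virtual corner opposite F is at (-53.000, -43.700). Tangency of A1 to VG means the radius MG is perpendicular to VG and tangency of A1 to CB means the radius MC is perpendicular to CB, with radius 12.7, so the center M sits 12.7 in from both sides at M = (-40.300, -31.000). Then |FM| = |M − F| = 50.844.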